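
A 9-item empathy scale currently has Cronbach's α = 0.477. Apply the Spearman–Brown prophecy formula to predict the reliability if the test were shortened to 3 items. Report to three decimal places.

predicted reliability = 0.233

Length factor m = 3/9 = 0.3333
α' = m·α / (1 − (1−m)·α)
   = 3/9 × 0.477 / (1 − (1 − 3/9) × 0.477)
   = 0.1590 / 0.6820 = 0.233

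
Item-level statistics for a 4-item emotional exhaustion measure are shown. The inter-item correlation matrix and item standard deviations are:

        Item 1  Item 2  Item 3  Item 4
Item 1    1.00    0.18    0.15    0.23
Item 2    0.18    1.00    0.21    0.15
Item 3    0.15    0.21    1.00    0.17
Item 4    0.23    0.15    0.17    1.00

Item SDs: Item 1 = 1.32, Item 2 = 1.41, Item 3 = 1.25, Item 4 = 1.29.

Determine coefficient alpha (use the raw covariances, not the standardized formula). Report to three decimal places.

Σσ²ᵢ = 1.32² + 1.41² + 1.25² + 1.29² = 6.9571
Covariances σ_ij = r_ij · s_i · s_j:
  σ(Item 1,Item 2) = 0.18 × 1.32 × 1.41 = 0.3350
  σ(Item 1,Item 3) = 0.15 × 1.32 × 1.25 = 0.2475
  σ(Item 1,Item 4) = 0.23 × 1.32 × 1.29 = 0.3916
  σ(Item 2,Item 3) = 0.21 × 1.41 × 1.25 = 0.3701
  σ(Item 2,Item 4) = 0.15 × 1.41 × 1.29 = 0.2728
  σ(Item 3,Item 4) = 0.17 × 1.25 × 1.29 = 0.2741
σ²_T = Σσ²ᵢ + 2·Σσ_ij = 6.9571 + 2 × 1.8911 = 10.7393
α = (4/3)·(1 − 6.9571/10.7393) = 0.470

α = 0.470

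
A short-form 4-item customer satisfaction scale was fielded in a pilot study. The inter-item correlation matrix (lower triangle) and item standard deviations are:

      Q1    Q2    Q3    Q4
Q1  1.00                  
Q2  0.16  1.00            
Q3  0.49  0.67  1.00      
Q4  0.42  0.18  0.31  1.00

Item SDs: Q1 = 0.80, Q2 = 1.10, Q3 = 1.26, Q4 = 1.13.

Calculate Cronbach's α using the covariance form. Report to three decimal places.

Σσ²ᵢ = 0.80² + 1.10² + 1.26² + 1.13² = 4.7145
Covariances σ_ij = r_ij · s_i · s_j:
  σ(Q1,Q2) = 0.16 × 0.80 × 1.10 = 0.1408
  σ(Q1,Q3) = 0.49 × 0.80 × 1.26 = 0.4939
  σ(Q1,Q4) = 0.42 × 0.80 × 1.13 = 0.3797
  σ(Q2,Q3) = 0.67 × 1.10 × 1.26 = 0.9286
  σ(Q2,Q4) = 0.18 × 1.10 × 1.13 = 0.2237
  σ(Q3,Q4) = 0.31 × 1.26 × 1.13 = 0.4414
σ²_T = Σσ²ᵢ + 2·Σσ_ij = 4.7145 + 2 × 2.6081 = 9.9307
α = (4/3)·(1 − 4.7145/9.9307) = 0.700

α = 0.700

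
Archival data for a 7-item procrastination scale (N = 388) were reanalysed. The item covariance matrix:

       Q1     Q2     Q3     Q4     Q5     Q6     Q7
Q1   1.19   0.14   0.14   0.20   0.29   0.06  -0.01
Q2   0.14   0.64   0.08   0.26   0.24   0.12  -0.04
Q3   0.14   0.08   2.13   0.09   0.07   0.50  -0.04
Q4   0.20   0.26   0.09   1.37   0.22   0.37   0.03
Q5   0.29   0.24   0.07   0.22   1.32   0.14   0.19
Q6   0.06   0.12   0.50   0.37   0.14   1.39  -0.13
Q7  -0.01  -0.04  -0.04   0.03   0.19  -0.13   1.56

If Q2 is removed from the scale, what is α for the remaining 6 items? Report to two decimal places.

Remaining items: Q1, Q3, Q4, Q5, Q6, Q7 (k = 6).
Σσᵢ² = 1.19 + 2.13 + 1.37 + 1.32 + 1.39 + 1.56 = 8.96
total variance = 8.96 + 2 × 2.12 = 13.20
α (item deleted) = (6/5)·(1 − 8.96/13.20) = 0.39

α = 0.39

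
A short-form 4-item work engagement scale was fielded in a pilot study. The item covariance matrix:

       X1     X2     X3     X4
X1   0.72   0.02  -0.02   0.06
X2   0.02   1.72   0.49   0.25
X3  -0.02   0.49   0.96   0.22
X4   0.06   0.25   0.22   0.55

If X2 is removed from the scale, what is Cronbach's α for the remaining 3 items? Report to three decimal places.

α = 0.284

Remaining items: X1, X3, X4 (k = 3).
Σσ²ᵢ = 0.72 + 0.96 + 0.55 = 2.23
σ²_total = 2.23 + 2 × 0.26 = 2.75
α (item deleted) = (3/2)·(1 − 2.23/2.75) = 0.284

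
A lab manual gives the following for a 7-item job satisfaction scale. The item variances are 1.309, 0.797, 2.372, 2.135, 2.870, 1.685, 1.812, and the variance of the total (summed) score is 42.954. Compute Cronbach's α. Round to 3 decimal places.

Σσ²ᵢ = 1.309 + 0.797 + 2.372 + 2.135 + 2.870 + 1.685 + 1.812 = 12.980
α = (k/(k−1))·(1 − Σσ²ᵢ/total variance) = (7/6)·(1 − 12.980/42.954) = 0.814

α = 0.814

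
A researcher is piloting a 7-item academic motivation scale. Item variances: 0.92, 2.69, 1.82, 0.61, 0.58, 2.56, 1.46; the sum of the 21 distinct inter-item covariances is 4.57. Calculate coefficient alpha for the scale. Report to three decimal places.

sum of item variances = 0.92 + 2.69 + 1.82 + 0.61 + 0.58 + 2.56 + 1.46 = 10.64
Sum of distinct covariances = 4.57
σ²_T = sum of item variances + 2·Σcov = 10.64 + 2 × 4.57 = 19.78
α = (7/6)·(1 − 10.64/19.78) = 0.539

α = 0.539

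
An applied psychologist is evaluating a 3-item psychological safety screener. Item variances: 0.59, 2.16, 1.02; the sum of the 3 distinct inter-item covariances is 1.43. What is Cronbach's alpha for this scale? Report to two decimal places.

Σσ²ᵢ = 0.59 + 2.16 + 1.02 = 3.77
Sum of distinct covariances = 1.43
σ²_T = Σσ²ᵢ + 2·Σcov = 3.77 + 2 × 1.43 = 6.63
α = (3/2)·(1 − 3.77/6.63) = 0.65

Cronbach's alpha = 0.65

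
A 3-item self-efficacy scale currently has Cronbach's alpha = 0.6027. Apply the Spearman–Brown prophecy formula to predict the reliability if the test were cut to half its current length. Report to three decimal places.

Length factor m = 1/2
α' = m·α / (1 − (1−m)·α)
   = 1/2 × 0.6027 / (1 − (1 − 1/2) × 0.6027)
   = 0.3014 / 0.6986 = 0.431

predicted reliability = 0.431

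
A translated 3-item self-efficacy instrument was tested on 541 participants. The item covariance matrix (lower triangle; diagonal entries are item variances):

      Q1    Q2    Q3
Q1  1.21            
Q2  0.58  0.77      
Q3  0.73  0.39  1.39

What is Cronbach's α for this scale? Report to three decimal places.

Cronbach's α = 0.753

Σσ²ᵢ = 1.21 + 0.77 + 1.39 = 3.37
Sum of off-diagonal covariances = 1.70
σ²_T = 3.37 + 2 × 1.70 = 6.77
α = (k/(k−1))·(1 − Σσ²ᵢ/σ²_T) = (3/2)·(1 − 3.37/6.77) = 0.753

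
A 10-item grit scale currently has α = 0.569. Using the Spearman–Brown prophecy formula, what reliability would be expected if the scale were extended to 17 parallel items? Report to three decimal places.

predicted reliability = 0.692

Length factor m = 17/10 = 1.7000
α' = m·α / (1 + (m−1)·α)
   = 17/10 × 0.569 / (1 + (17/10 − 1) × 0.569)
   = 0.9673 / 1.3983 = 0.692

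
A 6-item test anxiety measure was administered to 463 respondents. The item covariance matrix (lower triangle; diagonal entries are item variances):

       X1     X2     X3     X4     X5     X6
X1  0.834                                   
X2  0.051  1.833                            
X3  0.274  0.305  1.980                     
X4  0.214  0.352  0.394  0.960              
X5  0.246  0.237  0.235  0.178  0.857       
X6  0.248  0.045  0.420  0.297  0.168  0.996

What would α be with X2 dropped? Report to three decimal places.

Remaining items: X1, X3, X4, X5, X6 (k = 5).
ΣVar(i) = 0.834 + 1.980 + 0.960 + 0.857 + 0.996 = 5.627
total variance = 5.627 + 2 × 2.674 = 10.975
α (item deleted) = (5/4)·(1 − 5.627/10.975) = 0.609

α = 0.609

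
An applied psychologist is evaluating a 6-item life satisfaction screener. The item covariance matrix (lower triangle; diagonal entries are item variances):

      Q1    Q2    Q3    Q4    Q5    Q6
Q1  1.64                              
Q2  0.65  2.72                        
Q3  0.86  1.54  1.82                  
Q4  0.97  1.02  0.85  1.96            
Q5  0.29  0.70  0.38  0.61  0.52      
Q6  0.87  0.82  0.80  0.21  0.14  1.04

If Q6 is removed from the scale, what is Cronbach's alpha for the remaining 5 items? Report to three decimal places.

α = 0.806

Remaining items: Q1, Q2, Q3, Q4, Q5 (k = 5).
Σσ²ᵢ = 1.64 + 2.72 + 1.82 + 1.96 + 0.52 = 8.66
σ²_total = 8.66 + 2 × 7.87 = 24.40
α (item deleted) = (5/4)·(1 − 8.66/24.40) = 0.806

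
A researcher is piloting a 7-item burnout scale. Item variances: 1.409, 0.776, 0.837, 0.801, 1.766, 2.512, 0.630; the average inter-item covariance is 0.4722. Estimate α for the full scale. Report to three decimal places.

Σσᵢ² = 1.409 + 0.776 + 0.837 + 0.801 + 1.766 + 2.512 + 0.630 = 8.731
Sum of the 21 distinct covariances = 21 × 0.4722 = 9.9162
σ²_T = Σσᵢ² + 2·Σcov = 8.731 + 2 × 9.9162 = 28.5634
α = (7/6)·(1 − 8.731/28.5634) = 0.810

α = 0.810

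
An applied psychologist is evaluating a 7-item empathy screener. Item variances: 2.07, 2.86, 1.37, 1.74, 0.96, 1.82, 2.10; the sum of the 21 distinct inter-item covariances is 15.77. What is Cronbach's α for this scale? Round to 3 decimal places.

Cronbach's α = 0.828

ΣVar(i) = 2.07 + 2.86 + 1.37 + 1.74 + 0.96 + 1.82 + 2.10 = 12.92
Sum of distinct covariances = 15.77
Var(T) = ΣVar(i) + 2·Σcov = 12.92 + 2 × 15.77 = 44.46
α = (7/6)·(1 − 12.92/44.46) = 0.828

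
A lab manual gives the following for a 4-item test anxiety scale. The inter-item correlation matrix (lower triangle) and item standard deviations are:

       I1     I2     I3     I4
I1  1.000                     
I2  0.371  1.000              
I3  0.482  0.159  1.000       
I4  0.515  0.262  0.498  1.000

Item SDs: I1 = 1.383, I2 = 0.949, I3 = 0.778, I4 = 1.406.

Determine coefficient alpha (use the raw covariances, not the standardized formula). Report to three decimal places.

α = 0.704

Σσ²ᵢ = 1.383² + 0.949² + 0.778² + 1.406² = 5.3954
Covariances σ_ij = r_ij · s_i · s_j:
  σ(I1,I2) = 0.371 × 1.383 × 0.949 = 0.4869
  σ(I1,I3) = 0.482 × 1.383 × 0.778 = 0.5186
  σ(I1,I4) = 0.515 × 1.383 × 1.406 = 1.0014
  σ(I2,I3) = 0.159 × 0.949 × 0.778 = 0.1174
  σ(I2,I4) = 0.262 × 0.949 × 1.406 = 0.3496
  σ(I3,I4) = 0.498 × 0.778 × 1.406 = 0.5447
σ²_T = Σσ²ᵢ + 2·Σσ_ij = 5.3954 + 2 × 3.0186 = 11.4326
α = (4/3)·(1 − 5.3954/11.4326) = 0.704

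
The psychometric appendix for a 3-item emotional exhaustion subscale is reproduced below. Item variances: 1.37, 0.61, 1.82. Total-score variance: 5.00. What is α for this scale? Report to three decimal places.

α = 0.360

Σσᵢ² = 1.37 + 0.61 + 1.82 = 3.80
α = (k/(k−1))·(1 − Σσᵢ²/σ²_total) = (3/2)·(1 − 3.80/5.00) = 0.360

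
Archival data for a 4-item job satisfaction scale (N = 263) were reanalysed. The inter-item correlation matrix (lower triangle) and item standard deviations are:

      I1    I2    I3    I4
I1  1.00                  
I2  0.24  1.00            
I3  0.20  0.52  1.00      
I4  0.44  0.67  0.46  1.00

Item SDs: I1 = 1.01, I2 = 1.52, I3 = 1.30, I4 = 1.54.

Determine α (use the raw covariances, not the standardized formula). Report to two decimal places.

Σσ²ᵢ = 1.01² + 1.52² + 1.30² + 1.54² = 7.3921
Covariances σ_ij = r_ij · s_i · s_j:
  σ(I1,I2) = 0.24 × 1.01 × 1.52 = 0.3684
  σ(I1,I3) = 0.20 × 1.01 × 1.30 = 0.2626
  σ(I1,I4) = 0.44 × 1.01 × 1.54 = 0.6844
  σ(I2,I3) = 0.52 × 1.52 × 1.30 = 1.0275
  σ(I2,I4) = 0.67 × 1.52 × 1.54 = 1.5683
  σ(I3,I4) = 0.46 × 1.30 × 1.54 = 0.9209
σ²_T = Σσ²ᵢ + 2·Σσ_ij = 7.3921 + 2 × 4.8321 = 17.0563
α = (4/3)·(1 − 7.3921/17.0563) = 0.76

α = 0.76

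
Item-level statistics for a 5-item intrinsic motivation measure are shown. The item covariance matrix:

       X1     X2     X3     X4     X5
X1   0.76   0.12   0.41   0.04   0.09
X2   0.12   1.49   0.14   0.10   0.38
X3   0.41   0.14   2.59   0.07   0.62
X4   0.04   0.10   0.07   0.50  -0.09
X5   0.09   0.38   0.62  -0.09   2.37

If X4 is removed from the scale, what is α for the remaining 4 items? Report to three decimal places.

Remaining items: X1, X2, X3, X5 (k = 4).
sum of item variances = 0.76 + 1.49 + 2.59 + 2.37 = 7.21
σ²_T = 7.21 + 2 × 1.76 = 10.73
α (item deleted) = (4/3)·(1 − 7.21/10.73) = 0.437

α = 0.437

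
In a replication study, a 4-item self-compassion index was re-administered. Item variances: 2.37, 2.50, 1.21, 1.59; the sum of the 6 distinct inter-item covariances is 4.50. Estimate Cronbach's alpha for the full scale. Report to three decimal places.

Cronbach's alpha = 0.720

ΣVar(i) = 2.37 + 2.50 + 1.21 + 1.59 = 7.67
Sum of distinct covariances = 4.50
Var(T) = ΣVar(i) + 2·Σcov = 7.67 + 2 × 4.50 = 16.67
α = (4/3)·(1 − 7.67/16.67) = 0.720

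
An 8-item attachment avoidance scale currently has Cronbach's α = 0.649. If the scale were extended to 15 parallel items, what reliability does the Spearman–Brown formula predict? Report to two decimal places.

Length factor m = 15/8 = 1.8750
α' = m·α / (1 + (m−1)·α)
   = 15/8 × 0.649 / (1 + (15/8 − 1) × 0.649)
   = 1.2169 / 1.5679 = 0.78

predicted reliability = 0.78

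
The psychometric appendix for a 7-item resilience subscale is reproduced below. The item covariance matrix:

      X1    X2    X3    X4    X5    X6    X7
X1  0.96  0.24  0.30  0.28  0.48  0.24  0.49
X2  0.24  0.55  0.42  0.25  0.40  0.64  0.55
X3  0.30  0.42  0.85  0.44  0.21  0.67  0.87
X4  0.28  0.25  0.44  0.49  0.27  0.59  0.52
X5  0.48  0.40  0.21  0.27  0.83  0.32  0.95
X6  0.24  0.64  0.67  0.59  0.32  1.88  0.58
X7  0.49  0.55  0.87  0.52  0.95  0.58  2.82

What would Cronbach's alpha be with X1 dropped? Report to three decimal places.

Cronbach's alpha = 0.809

Remaining items: X2, X3, X4, X5, X6, X7 (k = 6).
ΣVar(i) = 0.55 + 0.85 + 0.49 + 0.83 + 1.88 + 2.82 = 7.42
σ²_total = 7.42 + 2 × 7.68 = 22.78
α (item deleted) = (6/5)·(1 − 7.42/22.78) = 0.809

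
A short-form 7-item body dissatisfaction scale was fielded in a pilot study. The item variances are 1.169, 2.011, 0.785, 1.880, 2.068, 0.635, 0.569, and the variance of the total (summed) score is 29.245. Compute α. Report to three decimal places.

α = 0.803

Σσᵢ² = 1.169 + 2.011 + 0.785 + 1.880 + 2.068 + 0.635 + 0.569 = 9.117
α = (k/(k−1))·(1 − Σσᵢ²/σ²_total) = (7/6)·(1 − 9.117/29.245) = 0.803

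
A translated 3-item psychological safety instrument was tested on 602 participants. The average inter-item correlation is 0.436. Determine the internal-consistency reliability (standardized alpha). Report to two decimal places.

α = 0.70

Standardized α = k·r̄ / (1 + (k−1)·r̄) = 3 × 0.436 / (1 + 2 × 0.436)
  = 1.3080 / 1.8720 = 0.70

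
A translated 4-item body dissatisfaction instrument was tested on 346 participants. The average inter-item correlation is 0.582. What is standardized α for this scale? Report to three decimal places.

Standardized α = k·r̄ / (1 + (k−1)·r̄) = 4 × 0.582 / (1 + 3 × 0.582)
  = 2.3280 / 2.7460 = 0.848

α = 0.848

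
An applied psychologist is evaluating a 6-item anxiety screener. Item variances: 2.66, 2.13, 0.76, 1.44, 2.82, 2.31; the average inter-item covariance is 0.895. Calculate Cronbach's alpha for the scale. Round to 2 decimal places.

sum of item variances = 2.66 + 2.13 + 0.76 + 1.44 + 2.82 + 2.31 = 12.12
Sum of the 15 distinct covariances = 15 × 0.895 = 13.425
Var(T) = sum of item variances + 2·Σcov = 12.12 + 2 × 13.425 = 38.970
α = (6/5)·(1 − 12.12/38.970) = 0.83

α = 0.83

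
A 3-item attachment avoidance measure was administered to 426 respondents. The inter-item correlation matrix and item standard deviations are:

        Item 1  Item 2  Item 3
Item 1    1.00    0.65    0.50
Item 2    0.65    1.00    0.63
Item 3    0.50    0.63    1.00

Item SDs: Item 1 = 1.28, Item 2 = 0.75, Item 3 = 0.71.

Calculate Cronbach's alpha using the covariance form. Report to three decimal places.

Σσ²ᵢ = 1.28² + 0.75² + 0.71² = 2.7050
Covariances σ_ij = r_ij · s_i · s_j:
  σ(Item 1,Item 2) = 0.65 × 1.28 × 0.75 = 0.6240
  σ(Item 1,Item 3) = 0.50 × 1.28 × 0.71 = 0.4544
  σ(Item 2,Item 3) = 0.63 × 0.75 × 0.71 = 0.3355
σ²_T = Σσ²ᵢ + 2·Σσ_ij = 2.7050 + 2 × 1.4139 = 5.5328
α = (3/2)·(1 − 2.7050/5.5328) = 0.767

α = 0.767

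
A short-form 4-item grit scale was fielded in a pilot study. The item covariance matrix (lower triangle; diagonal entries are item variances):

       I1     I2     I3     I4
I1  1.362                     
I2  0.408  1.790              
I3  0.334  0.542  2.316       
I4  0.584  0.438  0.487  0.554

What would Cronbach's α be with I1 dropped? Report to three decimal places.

α = 0.580

Remaining items: I2, I3, I4 (k = 3).
Σσᵢ² = 1.790 + 2.316 + 0.554 = 4.660
σ²_total = 4.660 + 2 × 1.467 = 7.594
α (item deleted) = (3/2)·(1 − 4.660/7.594) = 0.580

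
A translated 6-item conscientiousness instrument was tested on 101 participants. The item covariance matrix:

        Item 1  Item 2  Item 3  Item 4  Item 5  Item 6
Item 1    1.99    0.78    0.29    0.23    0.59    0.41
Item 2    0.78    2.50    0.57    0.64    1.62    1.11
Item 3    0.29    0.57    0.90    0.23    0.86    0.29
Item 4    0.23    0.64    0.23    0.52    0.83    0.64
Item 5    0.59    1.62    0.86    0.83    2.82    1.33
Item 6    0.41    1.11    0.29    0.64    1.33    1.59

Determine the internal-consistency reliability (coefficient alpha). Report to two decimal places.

coefficient alpha = 0.80

sum of item variances = 1.99 + 2.50 + 0.90 + 0.52 + 2.82 + 1.59 = 10.32
Sum of off-diagonal covariances = 10.42
σ²_total = 10.32 + 2 × 10.42 = 31.16
α = (k/(k−1))·(1 − sum of item variances/σ²_total) = (6/5)·(1 − 10.32/31.16) = 0.80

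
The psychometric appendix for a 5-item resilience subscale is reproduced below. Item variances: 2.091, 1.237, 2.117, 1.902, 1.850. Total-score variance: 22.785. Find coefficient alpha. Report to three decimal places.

Σσ²ᵢ = 2.091 + 1.237 + 2.117 + 1.902 + 1.850 = 9.197
α = (k/(k−1))·(1 − Σσ²ᵢ/σ²_total) = (5/4)·(1 − 9.197/22.785) = 0.745

coefficient alpha = 0.745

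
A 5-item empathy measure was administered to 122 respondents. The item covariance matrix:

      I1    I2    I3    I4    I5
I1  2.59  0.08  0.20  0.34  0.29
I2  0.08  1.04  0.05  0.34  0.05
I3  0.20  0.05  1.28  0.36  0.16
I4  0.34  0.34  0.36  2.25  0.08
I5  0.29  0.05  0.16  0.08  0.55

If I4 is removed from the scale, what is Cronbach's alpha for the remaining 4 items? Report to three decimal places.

Cronbach's alpha = 0.311

Remaining items: I1, I2, I3, I5 (k = 4).
ΣVar(i) = 2.59 + 1.04 + 1.28 + 0.55 = 5.46
total variance = 5.46 + 2 × 0.83 = 7.12
α (item deleted) = (4/3)·(1 − 5.46/7.12) = 0.311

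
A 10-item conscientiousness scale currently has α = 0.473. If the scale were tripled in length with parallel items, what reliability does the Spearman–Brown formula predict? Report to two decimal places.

predicted reliability = 0.73

Length factor m = 3
α' = m·α / (1 + (m−1)·α)
   = 3 × 0.473 / (1 + (3 − 1) × 0.473)
   = 1.4190 / 1.9460 = 0.73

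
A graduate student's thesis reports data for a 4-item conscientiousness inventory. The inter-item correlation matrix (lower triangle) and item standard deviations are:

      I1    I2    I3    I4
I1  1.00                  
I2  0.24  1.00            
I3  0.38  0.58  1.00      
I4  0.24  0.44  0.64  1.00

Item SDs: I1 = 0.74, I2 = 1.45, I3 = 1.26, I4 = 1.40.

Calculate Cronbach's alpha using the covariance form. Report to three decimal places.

Cronbach's alpha = 0.747

Σσ²ᵢ = 0.74² + 1.45² + 1.26² + 1.40² = 6.1977
Covariances σ_ij = r_ij · s_i · s_j:
  σ(I1,I2) = 0.24 × 0.74 × 1.45 = 0.2575
  σ(I1,I3) = 0.38 × 0.74 × 1.26 = 0.3543
  σ(I1,I4) = 0.24 × 0.74 × 1.40 = 0.2486
  σ(I2,I3) = 0.58 × 1.45 × 1.26 = 1.0597
  σ(I2,I4) = 0.44 × 1.45 × 1.40 = 0.8932
  σ(I3,I4) = 0.64 × 1.26 × 1.40 = 1.1290
σ²_T = Σσ²ᵢ + 2·Σσ_ij = 6.1977 + 2 × 3.9423 = 14.0823
α = (4/3)·(1 − 6.1977/14.0823) = 0.747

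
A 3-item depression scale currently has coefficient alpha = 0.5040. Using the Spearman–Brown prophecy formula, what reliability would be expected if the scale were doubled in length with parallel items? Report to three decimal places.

predicted reliability = 0.670

Length factor m = 2
α' = m·α / (1 + (m−1)·α)
   = 2 × 0.5040 / (1 + (2 − 1) × 0.5040)
   = 1.0080 / 1.5040 = 0.670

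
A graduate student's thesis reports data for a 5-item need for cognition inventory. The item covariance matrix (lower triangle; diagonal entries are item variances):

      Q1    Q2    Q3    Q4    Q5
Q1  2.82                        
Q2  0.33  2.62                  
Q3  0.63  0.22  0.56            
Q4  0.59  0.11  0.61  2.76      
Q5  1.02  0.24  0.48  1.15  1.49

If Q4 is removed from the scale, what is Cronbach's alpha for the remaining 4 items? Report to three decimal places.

α = 0.584

Remaining items: Q1, Q2, Q3, Q5 (k = 4).
sum of item variances = 2.82 + 2.62 + 0.56 + 1.49 = 7.49
total variance = 7.49 + 2 × 2.92 = 13.33
α (item deleted) = (4/3)·(1 − 7.49/13.33) = 0.584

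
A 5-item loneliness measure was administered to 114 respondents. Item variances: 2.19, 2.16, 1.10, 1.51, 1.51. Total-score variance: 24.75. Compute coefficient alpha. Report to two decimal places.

sum of item variances = 2.19 + 2.16 + 1.10 + 1.51 + 1.51 = 8.47
α = (k/(k−1))·(1 − sum of item variances/total variance) = (5/4)·(1 − 8.47/24.75) = 0.82

coefficient alpha = 0.82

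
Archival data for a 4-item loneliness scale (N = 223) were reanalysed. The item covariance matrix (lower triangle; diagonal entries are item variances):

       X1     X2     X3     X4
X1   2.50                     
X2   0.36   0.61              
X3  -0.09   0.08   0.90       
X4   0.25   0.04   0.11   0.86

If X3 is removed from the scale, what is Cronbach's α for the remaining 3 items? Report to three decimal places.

Remaining items: X1, X2, X4 (k = 3).
Σσᵢ² = 2.50 + 0.61 + 0.86 = 3.97
σ²_total = 3.97 + 2 × 0.65 = 5.27
α (item deleted) = (3/2)·(1 − 3.97/5.27) = 0.370

α = 0.370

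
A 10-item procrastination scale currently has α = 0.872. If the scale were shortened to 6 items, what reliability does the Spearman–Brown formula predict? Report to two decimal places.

predicted reliability = 0.80

Length factor m = 6/10 = 0.6000
α' = m·α / (1 − (1−m)·α)
   = 6/10 × 0.872 / (1 − (1 − 6/10) × 0.872)
   = 0.5232 / 0.6512 = 0.80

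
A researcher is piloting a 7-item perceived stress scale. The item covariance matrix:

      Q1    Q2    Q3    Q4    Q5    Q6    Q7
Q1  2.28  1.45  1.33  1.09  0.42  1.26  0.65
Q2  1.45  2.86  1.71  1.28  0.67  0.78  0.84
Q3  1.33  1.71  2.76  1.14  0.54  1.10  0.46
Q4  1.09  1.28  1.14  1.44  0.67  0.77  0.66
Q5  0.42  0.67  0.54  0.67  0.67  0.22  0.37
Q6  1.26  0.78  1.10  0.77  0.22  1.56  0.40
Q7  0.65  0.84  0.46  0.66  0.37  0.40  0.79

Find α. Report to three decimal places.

Σσᵢ² = 2.28 + 2.86 + 2.76 + 1.44 + 0.67 + 1.56 + 0.79 = 12.36
Sum of off-diagonal covariances = 17.81
total variance = 12.36 + 2 × 17.81 = 47.98
α = (k/(k−1))·(1 − Σσᵢ²/total variance) = (7/6)·(1 − 12.36/47.98) = 0.866

α = 0.866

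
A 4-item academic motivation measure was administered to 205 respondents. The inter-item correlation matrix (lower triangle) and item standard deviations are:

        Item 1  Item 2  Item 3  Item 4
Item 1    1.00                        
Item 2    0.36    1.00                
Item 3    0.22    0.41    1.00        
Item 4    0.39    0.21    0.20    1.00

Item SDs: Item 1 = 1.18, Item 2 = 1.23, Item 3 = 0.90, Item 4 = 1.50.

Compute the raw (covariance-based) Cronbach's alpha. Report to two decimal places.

Σσ²ᵢ = 1.18² + 1.23² + 0.90² + 1.50² = 5.9653
Covariances σ_ij = r_ij · s_i · s_j:
  σ(Item 1,Item 2) = 0.36 × 1.18 × 1.23 = 0.5225
  σ(Item 1,Item 3) = 0.22 × 1.18 × 0.90 = 0.2336
  σ(Item 1,Item 4) = 0.39 × 1.18 × 1.50 = 0.6903
  σ(Item 2,Item 3) = 0.41 × 1.23 × 0.90 = 0.4539
  σ(Item 2,Item 4) = 0.21 × 1.23 × 1.50 = 0.3874
  σ(Item 3,Item 4) = 0.20 × 0.90 × 1.50 = 0.2700
σ²_T = Σσ²ᵢ + 2·Σσ_ij = 5.9653 + 2 × 2.5577 = 11.0807
α = (4/3)·(1 − 5.9653/11.0807) = 0.62

Cronbach's alpha = 0.62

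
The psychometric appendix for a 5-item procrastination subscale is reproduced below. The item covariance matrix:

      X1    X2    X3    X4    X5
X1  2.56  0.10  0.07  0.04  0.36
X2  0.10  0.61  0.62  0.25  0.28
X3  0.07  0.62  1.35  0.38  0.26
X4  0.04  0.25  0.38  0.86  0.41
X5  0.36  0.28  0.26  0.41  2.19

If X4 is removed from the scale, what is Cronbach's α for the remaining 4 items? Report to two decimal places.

Remaining items: X1, X2, X3, X5 (k = 4).
Σσᵢ² = 2.56 + 0.61 + 1.35 + 2.19 = 6.71
σ²_total = 6.71 + 2 × 1.69 = 10.09
α (item deleted) = (4/3)·(1 − 6.71/10.09) = 0.45

Cronbach's α = 0.45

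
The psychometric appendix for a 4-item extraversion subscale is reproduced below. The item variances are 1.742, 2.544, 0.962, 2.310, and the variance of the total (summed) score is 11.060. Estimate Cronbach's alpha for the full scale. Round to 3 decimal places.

sum of item variances = 1.742 + 2.544 + 0.962 + 2.310 = 7.558
α = (k/(k−1))·(1 − sum of item variances/Var(T)) = (4/3)·(1 − 7.558/11.060) = 0.422

Cronbach's alpha = 0.422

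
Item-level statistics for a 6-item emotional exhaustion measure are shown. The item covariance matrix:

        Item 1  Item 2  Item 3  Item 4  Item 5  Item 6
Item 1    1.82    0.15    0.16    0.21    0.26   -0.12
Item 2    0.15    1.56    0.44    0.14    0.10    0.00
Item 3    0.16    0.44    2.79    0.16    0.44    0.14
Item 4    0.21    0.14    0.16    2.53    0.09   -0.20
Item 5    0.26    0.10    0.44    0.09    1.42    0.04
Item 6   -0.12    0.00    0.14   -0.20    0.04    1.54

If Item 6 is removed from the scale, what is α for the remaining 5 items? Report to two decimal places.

Remaining items: Item 1, Item 2, Item 3, Item 4, Item 5 (k = 5).
Σσ²ᵢ = 1.82 + 1.56 + 2.79 + 2.53 + 1.42 = 10.12
total variance = 10.12 + 2 × 2.15 = 14.42
α (item deleted) = (5/4)·(1 − 10.12/14.42) = 0.37

α = 0.37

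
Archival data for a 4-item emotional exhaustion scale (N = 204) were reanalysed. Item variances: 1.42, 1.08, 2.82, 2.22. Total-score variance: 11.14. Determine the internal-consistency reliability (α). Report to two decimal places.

α = 0.43

Σσ²ᵢ = 1.42 + 1.08 + 2.82 + 2.22 = 7.54
α = (k/(k−1))·(1 − Σσ²ᵢ/total variance) = (4/3)·(1 − 7.54/11.14) = 0.43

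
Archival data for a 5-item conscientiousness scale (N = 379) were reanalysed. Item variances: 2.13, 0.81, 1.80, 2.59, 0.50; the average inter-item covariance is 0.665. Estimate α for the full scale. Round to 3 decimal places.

sum of item variances = 2.13 + 0.81 + 1.80 + 2.59 + 0.50 = 7.83
Sum of the 10 distinct covariances = 10 × 0.665 = 6.650
σ²_T = sum of item variances + 2·Σcov = 7.83 + 2 × 6.650 = 21.130
α = (5/4)·(1 − 7.83/21.130) = 0.787

α = 0.787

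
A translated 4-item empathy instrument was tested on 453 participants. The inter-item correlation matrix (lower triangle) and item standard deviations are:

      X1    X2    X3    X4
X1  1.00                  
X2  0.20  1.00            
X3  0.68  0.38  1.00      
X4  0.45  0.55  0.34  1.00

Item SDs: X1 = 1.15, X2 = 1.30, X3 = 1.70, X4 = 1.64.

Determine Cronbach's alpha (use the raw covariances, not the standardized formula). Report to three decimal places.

Cronbach's alpha = 0.745

Σσ²ᵢ = 1.15² + 1.30² + 1.70² + 1.64² = 8.5921
Covariances σ_ij = r_ij · s_i · s_j:
  σ(X1,X2) = 0.20 × 1.15 × 1.30 = 0.2990
  σ(X1,X3) = 0.68 × 1.15 × 1.70 = 1.3294
  σ(X1,X4) = 0.45 × 1.15 × 1.64 = 0.8487
  σ(X2,X3) = 0.38 × 1.30 × 1.70 = 0.8398
  σ(X2,X4) = 0.55 × 1.30 × 1.64 = 1.1726
  σ(X3,X4) = 0.34 × 1.70 × 1.64 = 0.9479
σ²_T = Σσ²ᵢ + 2·Σσ_ij = 8.5921 + 2 × 5.4374 = 19.4669
α = (4/3)·(1 − 8.5921/19.4669) = 0.745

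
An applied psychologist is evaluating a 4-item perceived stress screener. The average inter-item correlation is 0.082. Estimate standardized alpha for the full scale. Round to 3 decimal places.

Standardized α = k·r̄ / (1 + (k−1)·r̄) = 4 × 0.082 / (1 + 3 × 0.082)
  = 0.3280 / 1.2460 = 0.263

α = 0.263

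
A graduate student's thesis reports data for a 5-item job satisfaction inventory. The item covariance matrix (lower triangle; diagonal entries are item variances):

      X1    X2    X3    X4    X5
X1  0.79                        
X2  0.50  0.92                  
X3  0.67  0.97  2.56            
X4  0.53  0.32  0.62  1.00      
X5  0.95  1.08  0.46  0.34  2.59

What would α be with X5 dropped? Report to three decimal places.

Remaining items: X1, X2, X3, X4 (k = 4).
Σσᵢ² = 0.79 + 0.92 + 2.56 + 1.00 = 5.27
Var(T) = 5.27 + 2 × 3.61 = 12.49
α (item deleted) = (4/3)·(1 − 5.27/12.49) = 0.771

α = 0.771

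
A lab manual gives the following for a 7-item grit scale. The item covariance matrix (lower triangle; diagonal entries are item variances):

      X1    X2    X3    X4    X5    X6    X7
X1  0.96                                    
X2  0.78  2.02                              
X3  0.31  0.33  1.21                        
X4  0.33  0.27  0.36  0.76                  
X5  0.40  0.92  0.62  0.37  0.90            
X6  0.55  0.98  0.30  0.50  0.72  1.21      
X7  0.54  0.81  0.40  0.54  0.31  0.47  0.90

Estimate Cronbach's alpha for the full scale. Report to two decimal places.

Σσ²ᵢ = 0.96 + 2.02 + 1.21 + 0.76 + 0.90 + 1.21 + 0.90 = 7.96
Σ_{i<j} σ_ij = 10.81
σ²_total = 7.96 + 2 × 10.81 = 29.58
α = (k/(k−1))·(1 − Σσ²ᵢ/σ²_total) = (7/6)·(1 − 7.96/29.58) = 0.85

Cronbach's alpha = 0.85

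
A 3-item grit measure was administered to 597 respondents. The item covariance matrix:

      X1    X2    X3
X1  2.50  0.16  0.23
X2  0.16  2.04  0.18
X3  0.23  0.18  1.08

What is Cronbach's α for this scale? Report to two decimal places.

Σσ²ᵢ = 2.50 + 2.04 + 1.08 = 5.62
Sum of the distinct covariances = 0.57
σ²_T = 5.62 + 2 × 0.57 = 6.76
α = (k/(k−1))·(1 − Σσ²ᵢ/σ²_T) = (3/2)·(1 − 5.62/6.76) = 0.25

Cronbach's α = 0.25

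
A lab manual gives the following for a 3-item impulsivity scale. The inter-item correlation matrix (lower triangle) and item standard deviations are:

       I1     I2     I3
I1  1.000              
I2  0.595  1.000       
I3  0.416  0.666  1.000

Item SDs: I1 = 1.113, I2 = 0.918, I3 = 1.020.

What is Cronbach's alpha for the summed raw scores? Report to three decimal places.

Σσ²ᵢ = 1.113² + 0.918² + 1.020² = 3.1219
Covariances σ_ij = r_ij · s_i · s_j:
  σ(I1,I2) = 0.595 × 1.113 × 0.918 = 0.6079
  σ(I1,I3) = 0.416 × 1.113 × 1.020 = 0.4723
  σ(I2,I3) = 0.666 × 0.918 × 1.020 = 0.6236
σ²_T = Σσ²ᵢ + 2·Σσ_ij = 3.1219 + 2 × 1.7038 = 6.5295
α = (3/2)·(1 − 3.1219/6.5295) = 0.783

Cronbach's alpha = 0.783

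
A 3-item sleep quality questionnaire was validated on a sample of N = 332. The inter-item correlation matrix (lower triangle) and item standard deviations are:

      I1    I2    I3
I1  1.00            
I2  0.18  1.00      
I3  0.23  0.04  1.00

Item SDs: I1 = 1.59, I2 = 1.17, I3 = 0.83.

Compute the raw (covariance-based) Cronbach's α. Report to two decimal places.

Σσ²ᵢ = 1.59² + 1.17² + 0.83² = 4.5859
Covariances σ_ij = r_ij · s_i · s_j:
  σ(I1,I2) = 0.18 × 1.59 × 1.17 = 0.3349
  σ(I1,I3) = 0.23 × 1.59 × 0.83 = 0.3035
  σ(I2,I3) = 0.04 × 1.17 × 0.83 = 0.0388
σ²_T = Σσ²ᵢ + 2·Σσ_ij = 4.5859 + 2 × 0.6772 = 5.9403
α = (3/2)·(1 − 4.5859/5.9403) = 0.34

Cronbach's α = 0.34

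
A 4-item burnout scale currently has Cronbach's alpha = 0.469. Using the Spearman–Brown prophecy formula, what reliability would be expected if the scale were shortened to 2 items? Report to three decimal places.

Length factor m = 2/4 = 0.5000
α' = m·α / (1 − (1−m)·α)
   = 2/4 × 0.469 / (1 − (1 − 2/4) × 0.469)
   = 0.2345 / 0.7655 = 0.306

predicted reliability = 0.306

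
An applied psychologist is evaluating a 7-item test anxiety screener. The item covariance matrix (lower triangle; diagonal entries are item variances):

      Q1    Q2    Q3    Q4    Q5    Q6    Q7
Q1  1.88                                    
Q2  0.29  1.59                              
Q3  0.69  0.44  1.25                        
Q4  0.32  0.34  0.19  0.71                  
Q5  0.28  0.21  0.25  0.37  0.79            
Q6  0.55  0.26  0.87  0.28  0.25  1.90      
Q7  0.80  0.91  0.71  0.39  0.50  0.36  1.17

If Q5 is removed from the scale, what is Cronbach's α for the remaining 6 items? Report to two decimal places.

Remaining items: Q1, Q2, Q3, Q4, Q6, Q7 (k = 6).
Σσ²ᵢ = 1.88 + 1.59 + 1.25 + 0.71 + 1.90 + 1.17 = 8.50
Var(T) = 8.50 + 2 × 7.40 = 23.30
α (item deleted) = (6/5)·(1 − 8.50/23.30) = 0.76

α = 0.76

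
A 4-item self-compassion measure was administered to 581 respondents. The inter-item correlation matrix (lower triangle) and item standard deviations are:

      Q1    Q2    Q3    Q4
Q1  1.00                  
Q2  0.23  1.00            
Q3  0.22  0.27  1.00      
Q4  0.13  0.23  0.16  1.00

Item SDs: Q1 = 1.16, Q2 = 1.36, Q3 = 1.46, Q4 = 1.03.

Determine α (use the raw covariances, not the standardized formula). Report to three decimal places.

α = 0.512

Σσ²ᵢ = 1.16² + 1.36² + 1.46² + 1.03² = 6.3877
Covariances σ_ij = r_ij · s_i · s_j:
  σ(Q1,Q2) = 0.23 × 1.16 × 1.36 = 0.3628
  σ(Q1,Q3) = 0.22 × 1.16 × 1.46 = 0.3726
  σ(Q1,Q4) = 0.13 × 1.16 × 1.03 = 0.1553
  σ(Q2,Q3) = 0.27 × 1.36 × 1.46 = 0.5361
  σ(Q2,Q4) = 0.23 × 1.36 × 1.03 = 0.3222
  σ(Q3,Q4) = 0.16 × 1.46 × 1.03 = 0.2406
σ²_T = Σσ²ᵢ + 2·Σσ_ij = 6.3877 + 2 × 1.9896 = 10.3669
α = (4/3)·(1 − 6.3877/10.3669) = 0.512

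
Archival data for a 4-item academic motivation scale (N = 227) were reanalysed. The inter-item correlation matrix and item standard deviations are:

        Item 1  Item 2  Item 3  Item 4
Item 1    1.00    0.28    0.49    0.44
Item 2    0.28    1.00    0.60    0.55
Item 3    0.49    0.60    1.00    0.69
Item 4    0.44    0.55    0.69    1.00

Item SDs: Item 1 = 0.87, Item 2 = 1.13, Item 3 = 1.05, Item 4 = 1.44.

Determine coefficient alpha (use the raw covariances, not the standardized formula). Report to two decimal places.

coefficient alpha = 0.80

Σσ²ᵢ = 0.87² + 1.13² + 1.05² + 1.44² = 5.2099
Covariances σ_ij = r_ij · s_i · s_j:
  σ(Item 1,Item 2) = 0.28 × 0.87 × 1.13 = 0.2753
  σ(Item 1,Item 3) = 0.49 × 0.87 × 1.05 = 0.4476
  σ(Item 1,Item 4) = 0.44 × 0.87 × 1.44 = 0.5512
  σ(Item 2,Item 3) = 0.60 × 1.13 × 1.05 = 0.7119
  σ(Item 2,Item 4) = 0.55 × 1.13 × 1.44 = 0.8950
  σ(Item 3,Item 4) = 0.69 × 1.05 × 1.44 = 1.0433
σ²_T = Σσ²ᵢ + 2·Σσ_ij = 5.2099 + 2 × 3.9243 = 13.0585
α = (4/3)·(1 − 5.2099/13.0585) = 0.80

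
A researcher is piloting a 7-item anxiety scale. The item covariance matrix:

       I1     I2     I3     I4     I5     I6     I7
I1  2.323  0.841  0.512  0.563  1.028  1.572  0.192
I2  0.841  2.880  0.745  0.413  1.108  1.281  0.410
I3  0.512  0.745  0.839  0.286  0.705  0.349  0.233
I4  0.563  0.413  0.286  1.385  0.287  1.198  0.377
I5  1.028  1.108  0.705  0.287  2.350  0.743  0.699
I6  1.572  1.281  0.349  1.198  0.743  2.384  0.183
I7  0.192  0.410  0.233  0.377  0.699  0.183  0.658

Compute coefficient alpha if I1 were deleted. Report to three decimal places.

Remaining items: I2, I3, I4, I5, I6, I7 (k = 6).
ΣVar(i) = 2.880 + 0.839 + 1.385 + 2.350 + 2.384 + 0.658 = 10.496
σ²_T = 10.496 + 2 × 9.017 = 28.530
α (item deleted) = (6/5)·(1 − 10.496/28.530) = 0.759

α = 0.759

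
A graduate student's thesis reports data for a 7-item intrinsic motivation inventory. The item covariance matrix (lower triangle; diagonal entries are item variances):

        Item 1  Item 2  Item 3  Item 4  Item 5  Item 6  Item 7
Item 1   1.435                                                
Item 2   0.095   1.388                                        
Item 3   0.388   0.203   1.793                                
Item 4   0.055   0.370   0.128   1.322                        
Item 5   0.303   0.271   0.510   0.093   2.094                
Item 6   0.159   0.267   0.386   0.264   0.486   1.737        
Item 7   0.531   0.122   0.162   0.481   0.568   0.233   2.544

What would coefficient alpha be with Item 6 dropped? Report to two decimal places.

α = 0.54

Remaining items: Item 1, Item 2, Item 3, Item 4, Item 5, Item 7 (k = 6).
Σσ²ᵢ = 1.435 + 1.388 + 1.793 + 1.322 + 2.094 + 2.544 = 10.576
σ²_total = 10.576 + 2 × 4.280 = 19.136
α (item deleted) = (6/5)·(1 − 10.576/19.136) = 0.54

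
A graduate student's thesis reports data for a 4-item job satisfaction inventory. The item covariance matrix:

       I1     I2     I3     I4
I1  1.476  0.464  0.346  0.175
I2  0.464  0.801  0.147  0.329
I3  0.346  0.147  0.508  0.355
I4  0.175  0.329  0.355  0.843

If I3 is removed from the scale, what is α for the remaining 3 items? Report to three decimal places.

α = 0.574

Remaining items: I1, I2, I4 (k = 3).
Σσ²ᵢ = 1.476 + 0.801 + 0.843 = 3.120
total variance = 3.120 + 2 × 0.968 = 5.056
α (item deleted) = (3/2)·(1 − 3.120/5.056) = 0.574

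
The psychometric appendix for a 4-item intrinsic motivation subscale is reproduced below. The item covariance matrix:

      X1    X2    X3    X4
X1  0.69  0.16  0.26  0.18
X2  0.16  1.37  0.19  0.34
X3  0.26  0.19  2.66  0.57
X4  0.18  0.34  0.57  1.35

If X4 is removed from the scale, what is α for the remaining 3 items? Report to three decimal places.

Remaining items: X1, X2, X3 (k = 3).
Σσ²ᵢ = 0.69 + 1.37 + 2.66 = 4.72
σ²_total = 4.72 + 2 × 0.61 = 5.94
α (item deleted) = (3/2)·(1 − 4.72/5.94) = 0.308

α = 0.308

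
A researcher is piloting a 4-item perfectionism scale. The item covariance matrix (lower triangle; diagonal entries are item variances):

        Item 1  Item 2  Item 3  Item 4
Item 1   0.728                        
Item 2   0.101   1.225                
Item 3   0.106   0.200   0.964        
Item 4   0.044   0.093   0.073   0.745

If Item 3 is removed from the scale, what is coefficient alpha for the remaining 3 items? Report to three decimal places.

coefficient alpha = 0.225

Remaining items: Item 1, Item 2, Item 4 (k = 3).
Σσ²ᵢ = 0.728 + 1.225 + 0.745 = 2.698
σ²_total = 2.698 + 2 × 0.238 = 3.174
α (item deleted) = (3/2)·(1 − 2.698/3.174) = 0.225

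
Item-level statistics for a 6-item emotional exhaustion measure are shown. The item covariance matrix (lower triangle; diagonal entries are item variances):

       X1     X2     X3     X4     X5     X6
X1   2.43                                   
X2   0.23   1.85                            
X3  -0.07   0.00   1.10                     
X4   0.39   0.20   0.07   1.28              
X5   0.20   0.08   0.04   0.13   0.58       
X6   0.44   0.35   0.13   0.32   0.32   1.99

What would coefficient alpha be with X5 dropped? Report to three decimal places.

Remaining items: X1, X2, X3, X4, X6 (k = 5).
ΣVar(i) = 2.43 + 1.85 + 1.10 + 1.28 + 1.99 = 8.65
total variance = 8.65 + 2 × 2.06 = 12.77
α (item deleted) = (5/4)·(1 − 8.65/12.77) = 0.403

α = 0.403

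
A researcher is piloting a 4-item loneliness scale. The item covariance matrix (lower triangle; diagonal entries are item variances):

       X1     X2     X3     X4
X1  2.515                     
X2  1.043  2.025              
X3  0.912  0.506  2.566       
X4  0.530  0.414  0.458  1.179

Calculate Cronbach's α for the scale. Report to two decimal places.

sum of item variances = 2.515 + 2.025 + 2.566 + 1.179 = 8.285
Σ_{i<j} σ_ij = 3.863
σ²_total = 8.285 + 2 × 3.863 = 16.011
α = (k/(k−1))·(1 − sum of item variances/σ²_total) = (4/3)·(1 − 8.285/16.011) = 0.64

α = 0.64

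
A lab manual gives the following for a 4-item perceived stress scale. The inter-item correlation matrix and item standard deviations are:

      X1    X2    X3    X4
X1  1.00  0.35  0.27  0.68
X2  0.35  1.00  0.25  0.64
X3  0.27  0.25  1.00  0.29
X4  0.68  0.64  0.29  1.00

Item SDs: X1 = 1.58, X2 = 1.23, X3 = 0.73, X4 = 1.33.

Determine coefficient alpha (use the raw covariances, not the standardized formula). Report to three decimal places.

Σσ²ᵢ = 1.58² + 1.23² + 0.73² + 1.33² = 6.3111
Covariances σ_ij = r_ij · s_i · s_j:
  σ(X1,X2) = 0.35 × 1.58 × 1.23 = 0.6802
  σ(X1,X3) = 0.27 × 1.58 × 0.73 = 0.3114
  σ(X1,X4) = 0.68 × 1.58 × 1.33 = 1.4290
  σ(X2,X3) = 0.25 × 1.23 × 0.73 = 0.2245
  σ(X2,X4) = 0.64 × 1.23 × 1.33 = 1.0470
  σ(X3,X4) = 0.29 × 0.73 × 1.33 = 0.2816
σ²_T = Σσ²ᵢ + 2·Σσ_ij = 6.3111 + 2 × 3.9737 = 14.2585
α = (4/3)·(1 − 6.3111/14.2585) = 0.743

coefficient alpha = 0.743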